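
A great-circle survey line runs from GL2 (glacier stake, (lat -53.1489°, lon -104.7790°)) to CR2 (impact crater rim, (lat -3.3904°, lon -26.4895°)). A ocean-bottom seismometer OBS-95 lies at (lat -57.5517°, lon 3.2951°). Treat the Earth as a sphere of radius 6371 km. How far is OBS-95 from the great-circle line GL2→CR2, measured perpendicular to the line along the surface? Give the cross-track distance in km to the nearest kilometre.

δ₁₃ = central angle GL2→OBS-95 = 0.957660 rad  (haversine)
θ₁₃ = bearing GL2→OBS-95 = 141.416°,  θ₁₂ = bearing GL2→CR2 = 82.617°
dₓₜ = R·arcsin(sin δ₁₃ · sin(θ₁₃ − θ₁₂)) = 6371·arcsin(0.81785·sin(58.799°)) = 4936.042 km
|dₓₜ| = 4936.042 km

4936 km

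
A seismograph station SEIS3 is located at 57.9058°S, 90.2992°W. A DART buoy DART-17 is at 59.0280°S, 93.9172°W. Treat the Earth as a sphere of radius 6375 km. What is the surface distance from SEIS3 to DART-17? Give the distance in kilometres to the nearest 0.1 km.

244.7 km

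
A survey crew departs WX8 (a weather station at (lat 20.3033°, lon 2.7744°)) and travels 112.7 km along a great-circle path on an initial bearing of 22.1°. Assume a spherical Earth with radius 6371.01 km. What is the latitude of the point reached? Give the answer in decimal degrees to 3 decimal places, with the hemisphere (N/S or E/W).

δ = d/R = 112.7/6371.01 = 0.017690 rad
φ₂ = arcsin(sin φ₁ cos δ + cos φ₁ sin δ cos θ)
   = arcsin(0.34699·0.99984 + 0.93787·0.01769·0.92653) = 21.24189°
λ₂ = λ₁ + atan2(sin θ sin δ cos φ₁, cos δ − sin φ₁ sin φ₂) = 3.18349°

21.242°N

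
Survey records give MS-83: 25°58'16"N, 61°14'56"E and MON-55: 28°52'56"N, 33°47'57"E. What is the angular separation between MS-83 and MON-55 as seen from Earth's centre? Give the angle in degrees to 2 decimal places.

24.48°

MS-83: φ = +25.97111°, λ = +61.24889°
MON-55: φ = +28.88222°, λ = +33.79917°
Δφ = 2.9111°,  Δλ = -27.4497°
a = sin²(Δφ/2) + cos φ₁ cos φ₂ sin²(Δλ/2) = 0.044958
c = 2·arcsin(√a) = 0.427309 rad = 24.4830°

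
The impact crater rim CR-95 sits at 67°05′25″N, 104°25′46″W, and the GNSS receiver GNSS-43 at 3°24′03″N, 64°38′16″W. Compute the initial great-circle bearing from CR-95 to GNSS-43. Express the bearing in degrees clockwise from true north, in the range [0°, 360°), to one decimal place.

136.9°

CR-95: φ = +67.09028°, λ = -104.42944°
GNSS-43: φ = +3.40083°, λ = -64.63778°
Δλ = 39.7917°
y = sin Δλ · cos φ₂ = 0.638871
x = cos φ₁ sin φ₂ − sin φ₁ cos φ₂ cos Δλ = -0.683428
θ = atan2(y, x) = 136.9299° → 136.9299° (mod 360°)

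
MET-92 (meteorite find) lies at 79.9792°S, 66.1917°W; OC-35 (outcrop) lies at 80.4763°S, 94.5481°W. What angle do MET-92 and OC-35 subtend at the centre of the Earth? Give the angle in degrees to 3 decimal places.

4.790°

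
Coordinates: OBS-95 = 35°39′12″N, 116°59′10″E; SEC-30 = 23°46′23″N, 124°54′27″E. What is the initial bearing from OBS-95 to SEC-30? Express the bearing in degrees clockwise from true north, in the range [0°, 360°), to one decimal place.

OBS-95: φ = +35.65333°, λ = +116.98611°
SEC-30: φ = +23.77306°, λ = +124.90750°
Δλ = 7.9214°
y = sin Δλ · cos φ₂ = 0.126121
x = cos φ₁ sin φ₂ − sin φ₁ cos φ₂ cos Δλ = -0.200777
θ = atan2(y, x) = 147.8645° → 147.8645° (mod 360°)

147.9°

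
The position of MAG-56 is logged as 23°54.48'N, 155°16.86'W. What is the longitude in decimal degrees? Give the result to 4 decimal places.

155.2810°W

155° + 16.86′/60 = 155 + 0.28100 = 155.2810°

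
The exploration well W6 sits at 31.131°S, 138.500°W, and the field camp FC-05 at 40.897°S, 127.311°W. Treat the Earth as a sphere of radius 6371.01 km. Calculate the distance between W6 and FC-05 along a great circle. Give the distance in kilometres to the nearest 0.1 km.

Δφ = -9.7660°,  Δλ = 11.1890°
a = sin²(Δφ/2) + cos φ₁ cos φ₂ sin²(Δλ/2) = 0.013395
c = 2·arcsin(√a) = 0.231992 rad = 13.2922°
d = R·c = 6371.01 × 0.231992 = 1478.0 km

1478.0 km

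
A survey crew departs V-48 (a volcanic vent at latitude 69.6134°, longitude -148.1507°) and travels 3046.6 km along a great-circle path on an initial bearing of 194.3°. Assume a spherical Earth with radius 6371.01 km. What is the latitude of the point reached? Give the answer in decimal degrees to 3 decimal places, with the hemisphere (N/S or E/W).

42.600°N

δ = d/R = 3046.6/6371.01 = 0.478197 rad
φ₂ = arcsin(sin φ₁ cos δ + cos φ₁ sin δ cos θ)
   = arcsin(0.93736·0.88783 + 0.34835·0.46018·-0.96902) = 42.60013°
λ₂ = λ₁ + atan2(sin θ sin δ cos φ₁, cos δ − sin φ₁ sin φ₂) = -157.03355°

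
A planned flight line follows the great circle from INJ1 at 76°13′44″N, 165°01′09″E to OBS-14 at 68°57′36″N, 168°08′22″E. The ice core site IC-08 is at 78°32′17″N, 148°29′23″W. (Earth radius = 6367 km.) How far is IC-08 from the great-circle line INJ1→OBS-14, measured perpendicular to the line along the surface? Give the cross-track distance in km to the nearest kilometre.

1009 km

INJ1: φ = +76.22889°, λ = +165.01917°
OBS-14: φ = +68.96000°, λ = +168.13944°
IC-08: φ = +78.53806°, λ = -148.48972°
δ₁₃ = central angle INJ1→IC-08 = 0.176573 rad  (haversine)
θ₁₃ = bearing INJ1→IC-08 = 55.133°,  θ₁₂ = bearing INJ1→OBS-14 = 171.184°
dₓₜ = R·arcsin(sin δ₁₃ · sin(θ₁₃ − θ₁₂)) = 6367·arcsin(0.17566·sin(-116.052°)) = -1008.995 km
|dₓₜ| = 1008.995 km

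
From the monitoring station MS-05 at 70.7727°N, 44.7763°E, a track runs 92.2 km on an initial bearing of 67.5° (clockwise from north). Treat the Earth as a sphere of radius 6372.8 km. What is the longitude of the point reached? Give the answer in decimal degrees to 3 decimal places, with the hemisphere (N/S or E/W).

47.138°E

δ = d/R = 92.2/6372.8 = 0.014468 rad
φ₂ = arcsin(sin φ₁ cos δ + cos φ₁ sin δ cos θ)
   = arcsin(0.94422·0.99990 + 0.32932·0.01447·0.38268) = 71.07501°
λ₂ = λ₁ + atan2(sin θ sin δ cos φ₁, cos δ − sin φ₁ sin φ₂) = 47.13819°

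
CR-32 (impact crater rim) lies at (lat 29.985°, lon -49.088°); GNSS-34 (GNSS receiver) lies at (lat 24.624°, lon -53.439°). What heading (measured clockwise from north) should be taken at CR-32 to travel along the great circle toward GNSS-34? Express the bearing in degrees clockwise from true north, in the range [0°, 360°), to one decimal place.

216.8°

Δλ = -4.3510°
y = sin Δλ · cos φ₂ = -0.068967
x = cos φ₁ sin φ₂ − sin φ₁ cos φ₂ cos Δλ = -0.092121
θ = atan2(y, x) = -143.1794° → 216.8206° (mod 360°)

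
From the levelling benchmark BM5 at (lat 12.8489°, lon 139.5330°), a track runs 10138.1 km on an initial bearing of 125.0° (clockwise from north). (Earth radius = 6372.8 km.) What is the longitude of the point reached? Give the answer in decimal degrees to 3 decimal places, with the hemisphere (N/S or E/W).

δ = d/R = 10138.1/6372.8 = 1.590839 rad
φ₂ = arcsin(sin φ₁ cos δ + cos φ₁ sin δ cos θ)
   = arcsin(0.22238·-0.02004 + 0.97496·0.99980·-0.57358) = -34.30226°
λ₂ = λ₁ + atan2(sin θ sin δ cos φ₁, cos δ − sin φ₁ sin φ₂) = -137.97836°

137.978°W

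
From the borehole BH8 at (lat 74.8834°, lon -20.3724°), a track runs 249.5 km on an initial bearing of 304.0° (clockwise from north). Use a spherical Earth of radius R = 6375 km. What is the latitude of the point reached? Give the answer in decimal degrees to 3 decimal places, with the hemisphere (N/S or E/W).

76.016°N

δ = d/R = 249.5/6375 = 0.039137 rad
φ₂ = arcsin(sin φ₁ cos δ + cos φ₁ sin δ cos θ)
   = arcsin(0.96540·0.99923 + 0.26078·0.03913·0.55919) = 76.01611°
λ₂ = λ₁ + atan2(sin θ sin δ cos φ₁, cos δ − sin φ₁ sin φ₂) = -28.08684°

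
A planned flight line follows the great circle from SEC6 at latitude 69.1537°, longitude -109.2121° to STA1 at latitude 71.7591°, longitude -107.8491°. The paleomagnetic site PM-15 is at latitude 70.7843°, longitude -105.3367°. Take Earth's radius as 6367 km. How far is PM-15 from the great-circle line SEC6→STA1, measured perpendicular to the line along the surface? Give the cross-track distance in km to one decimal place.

δ₁₃ = central angle SEC6→PM-15 = 0.036683 rad  (haversine)
θ₁₃ = bearing SEC6→PM-15 = 37.339°,  θ₁₂ = bearing SEC6→STA1 = 9.285°
dₓₜ = R·arcsin(sin δ₁₃ · sin(θ₁₃ − θ₁₂)) = 6367·arcsin(0.03668·sin(28.054°)) = 109.825 km
|dₓₜ| = 109.825 km

109.8 km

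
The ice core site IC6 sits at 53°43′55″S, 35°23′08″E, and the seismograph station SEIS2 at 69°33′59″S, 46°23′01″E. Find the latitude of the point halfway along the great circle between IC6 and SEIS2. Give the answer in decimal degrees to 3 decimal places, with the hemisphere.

61.752°S

IC6: φ = -53.73194°, λ = +35.38556°
SEIS2: φ = -69.56639°, λ = +46.38361°
Bx = cos φ₂ cos Δλ = 0.342710,  By = cos φ₂ sin Δλ = 0.066604
φₘ = atan2(sin φ₁ + sin φ₂, √((cos φ₁ + Bx)² + By²)) = -61.75213°
λₘ = λ₁ + atan2(By, cos φ₁ + Bx) = 39.46325°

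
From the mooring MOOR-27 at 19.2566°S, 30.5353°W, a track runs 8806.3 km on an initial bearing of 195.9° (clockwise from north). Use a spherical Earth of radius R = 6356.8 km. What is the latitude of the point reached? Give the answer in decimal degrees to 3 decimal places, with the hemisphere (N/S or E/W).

δ = d/R = 8806.3/6356.8 = 1.385335 rad
φ₂ = arcsin(sin φ₁ cos δ + cos φ₁ sin δ cos θ)
   = arcsin(-0.32980·0.18440 + 0.94405·0.98285·-0.96174) = -72.39759°
λ₂ = λ₁ + atan2(sin θ sin δ cos φ₁, cos δ − sin φ₁ sin φ₂) = -147.61370°

72.398°S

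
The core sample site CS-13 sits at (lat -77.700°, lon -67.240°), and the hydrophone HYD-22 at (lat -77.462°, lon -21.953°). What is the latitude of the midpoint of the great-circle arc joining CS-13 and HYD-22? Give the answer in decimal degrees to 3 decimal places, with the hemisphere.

78.512°S

Bx = cos φ₂ cos Δλ = 0.152733,  By = cos φ₂ sin Δλ = 0.154271
φₘ = atan2(sin φ₁ + sin φ₂, √((cos φ₁ + Bx)² + By²)) = -78.51173°
λₘ = λ₁ + atan2(By, cos φ₁ + Bx) = -44.37108°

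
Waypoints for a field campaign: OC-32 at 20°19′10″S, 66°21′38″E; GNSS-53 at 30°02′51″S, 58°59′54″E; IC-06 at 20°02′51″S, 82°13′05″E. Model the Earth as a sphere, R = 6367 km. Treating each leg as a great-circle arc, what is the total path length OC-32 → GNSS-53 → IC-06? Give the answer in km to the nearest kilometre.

3891 km

OC-32: φ = -20.31944°, λ = +66.36056°
GNSS-53: φ = -30.04750°, λ = +58.99833°
IC-06: φ = -20.04750°, λ = +82.21806°
OC-32→GNSS-53: c = 0.205649 rad, d = 1309.37 km
GNSS-53→IC-06: c = 0.405409 rad, d = 2581.24 km
Total = 1309.37 + 2581.24 = 3890.60 km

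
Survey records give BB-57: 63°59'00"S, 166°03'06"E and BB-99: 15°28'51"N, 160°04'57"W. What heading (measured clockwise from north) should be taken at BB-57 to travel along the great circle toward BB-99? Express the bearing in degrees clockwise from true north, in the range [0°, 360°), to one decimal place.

32.7°

BB-57: φ = -63.98333°, λ = +166.05167°
BB-99: φ = +15.48083°, λ = -160.08250°
Δλ = 33.8658°
y = sin Δλ · cos φ₂ = 0.537033
x = cos φ₁ sin φ₂ − sin φ₁ cos φ₂ cos Δλ = 0.836209
θ = atan2(y, x) = 32.7095° → 32.7095° (mod 360°)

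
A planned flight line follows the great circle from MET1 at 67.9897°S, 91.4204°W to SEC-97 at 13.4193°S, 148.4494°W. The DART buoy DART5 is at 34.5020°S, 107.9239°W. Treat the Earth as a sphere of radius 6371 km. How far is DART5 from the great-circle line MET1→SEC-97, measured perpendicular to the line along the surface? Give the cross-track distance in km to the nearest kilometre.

δ₁₃ = central angle MET1→DART5 = 0.607145 rad  (haversine)
θ₁₃ = bearing MET1→DART5 = 335.774°,  θ₁₂ = bearing MET1→SEC-97 = 296.327°
dₓₜ = R·arcsin(sin δ₁₃ · sin(θ₁₃ − θ₁₂)) = 6371·arcsin(0.57052·sin(39.447°)) = 2363.233 km
|dₓₜ| = 2363.233 km

2363 km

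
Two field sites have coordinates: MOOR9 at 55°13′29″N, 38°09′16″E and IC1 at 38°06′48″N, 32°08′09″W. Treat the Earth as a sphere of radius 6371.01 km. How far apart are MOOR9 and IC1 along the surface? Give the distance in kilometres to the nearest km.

5429 km

MOOR9: φ = +55.22472°, λ = +38.15444°
IC1: φ = +38.11333°, λ = -32.13583°
Δφ = -17.1114°,  Δλ = -70.2903°
a = sin²(Δφ/2) + cos φ₁ cos φ₂ sin²(Δλ/2) = 0.170837
c = 2·arcsin(√a) = 0.852205 rad = 48.8277°
d = R·c = 6371.01 × 0.852205 = 5429.4 km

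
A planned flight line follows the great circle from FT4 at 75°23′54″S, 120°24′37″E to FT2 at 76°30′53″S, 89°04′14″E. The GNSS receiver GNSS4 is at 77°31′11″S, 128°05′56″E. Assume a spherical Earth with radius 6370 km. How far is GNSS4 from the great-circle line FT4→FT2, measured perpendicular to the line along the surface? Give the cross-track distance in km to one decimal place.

300.6 km

FT4: φ = -75.39833°, λ = +120.41028°
FT2: φ = -76.51472°, λ = +89.07056°
GNSS4: φ = -77.51972°, λ = +128.09889°
δ₁₃ = central angle FT4→GNSS4 = 0.048484 rad  (haversine)
θ₁₃ = bearing FT4→GNSS4 = 143.376°,  θ₁₂ = bearing FT4→FT2 = 246.631°
dₓₜ = R·arcsin(sin δ₁₃ · sin(θ₁₃ − θ₁₂)) = 6370·arcsin(0.04847·sin(-103.255°)) = -300.611 km
|dₓₜ| = 300.611 km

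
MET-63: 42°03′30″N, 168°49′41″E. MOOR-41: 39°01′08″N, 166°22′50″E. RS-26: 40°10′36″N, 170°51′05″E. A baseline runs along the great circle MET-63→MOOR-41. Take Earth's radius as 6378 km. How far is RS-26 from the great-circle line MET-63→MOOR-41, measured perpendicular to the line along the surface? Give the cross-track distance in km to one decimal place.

256.3 km

MET-63: φ = +42.05833°, λ = +168.82806°
MOOR-41: φ = +39.01889°, λ = +166.38056°
RS-26: φ = +40.17667°, λ = +170.85139°
δ₁₃ = central angle MET-63→RS-26 = 0.042262 rad  (haversine)
θ₁₃ = bearing MET-63→RS-26 = 140.320°,  θ₁₂ = bearing MET-63→MOOR-41 = 212.268°
dₓₜ = R·arcsin(sin δ₁₃ · sin(θ₁₃ − θ₁₂)) = 6378·arcsin(0.04225·sin(-71.947°)) = -256.272 km
|dₓₜ| = 256.272 km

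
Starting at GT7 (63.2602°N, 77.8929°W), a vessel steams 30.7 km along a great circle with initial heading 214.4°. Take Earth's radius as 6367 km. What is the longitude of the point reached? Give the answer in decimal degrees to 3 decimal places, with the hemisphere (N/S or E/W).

δ = d/R = 30.7/6367 = 0.004822 rad
φ₂ = arcsin(sin φ₁ cos δ + cos φ₁ sin δ cos θ)
   = arcsin(0.89306·0.99999 + 0.44994·0.00482·-0.82511) = 63.03183°
λ₂ = λ₁ + atan2(sin θ sin δ cos φ₁, cos δ − sin φ₁ sin φ₂) = -78.23707°

78.237°W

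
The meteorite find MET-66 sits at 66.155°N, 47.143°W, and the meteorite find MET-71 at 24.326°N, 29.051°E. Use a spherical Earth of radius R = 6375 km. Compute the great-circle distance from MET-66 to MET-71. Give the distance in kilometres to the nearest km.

Δφ = -41.8290°,  Δλ = 76.1940°
a = sin²(Δφ/2) + cos φ₁ cos φ₂ sin²(Δλ/2) = 0.267663
c = 2·arcsin(√a) = 1.087531 rad = 62.3109°
d = R·c = 6375 × 1.087531 = 6933.0 km

6933 km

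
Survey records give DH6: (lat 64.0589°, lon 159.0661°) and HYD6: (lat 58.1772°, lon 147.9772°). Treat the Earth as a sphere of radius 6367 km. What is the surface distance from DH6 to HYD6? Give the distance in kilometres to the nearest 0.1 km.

Δφ = -5.8817°,  Δλ = -11.0889°
a = sin²(Δφ/2) + cos φ₁ cos φ₂ sin²(Δλ/2) = 0.004785
c = 2·arcsin(√a) = 0.138464 rad = 7.9334°
d = R·c = 6367 × 0.138464 = 881.6 km

881.6 km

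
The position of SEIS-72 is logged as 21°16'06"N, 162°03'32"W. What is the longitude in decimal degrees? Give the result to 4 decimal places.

162° + 3′/60 + 32″/3600 = 162 + 0.05000 + 0.00889 = 162.0589°

162.0589°W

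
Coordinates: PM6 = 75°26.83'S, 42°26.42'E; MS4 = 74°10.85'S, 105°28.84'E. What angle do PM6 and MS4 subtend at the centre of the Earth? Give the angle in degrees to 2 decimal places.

15.78°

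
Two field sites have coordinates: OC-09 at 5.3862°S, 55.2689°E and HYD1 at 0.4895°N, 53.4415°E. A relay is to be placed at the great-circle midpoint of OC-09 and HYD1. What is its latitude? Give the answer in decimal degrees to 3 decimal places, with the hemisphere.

2.449°S

Bx = cos φ₂ cos Δλ = 0.999455,  By = cos φ₂ sin Δλ = -0.031888
φₘ = atan2(sin φ₁ + sin φ₂, √((cos φ₁ + Bx)² + By²)) = -2.44866°
λₘ = λ₁ + atan2(By, cos φ₁ + Bx) = 54.35319°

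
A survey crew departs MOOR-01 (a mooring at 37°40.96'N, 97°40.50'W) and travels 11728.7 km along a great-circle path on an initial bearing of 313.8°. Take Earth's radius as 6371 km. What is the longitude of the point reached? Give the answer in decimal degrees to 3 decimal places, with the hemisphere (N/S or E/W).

MOOR-01: φ = +37.68267°, λ = -97.67500°
δ = d/R = 11728.7/6371 = 1.840951 rad
φ₂ = arcsin(sin φ₁ cos δ + cos φ₁ sin δ cos θ)
   = arcsin(0.61129·-0.26688 + 0.79141·0.96373·0.69214) = 21.39277°
λ₂ = λ₁ + atan2(sin θ sin δ cos φ₁, cos δ − sin φ₁ sin φ₂) = 130.66067°

130.661°E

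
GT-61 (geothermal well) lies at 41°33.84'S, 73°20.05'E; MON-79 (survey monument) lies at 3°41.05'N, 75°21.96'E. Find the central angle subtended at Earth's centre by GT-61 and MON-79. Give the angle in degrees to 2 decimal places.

GT-61: φ = -41.56400°, λ = +73.33417°
MON-79: φ = +3.68417°, λ = +75.36600°
Δφ = 45.2482°,  Δλ = 2.0318°
a = sin²(Δφ/2) + cos φ₁ cos φ₂ sin²(Δλ/2) = 0.148216
c = 2·arcsin(√a) = 0.790390 rad = 45.2860°

45.29°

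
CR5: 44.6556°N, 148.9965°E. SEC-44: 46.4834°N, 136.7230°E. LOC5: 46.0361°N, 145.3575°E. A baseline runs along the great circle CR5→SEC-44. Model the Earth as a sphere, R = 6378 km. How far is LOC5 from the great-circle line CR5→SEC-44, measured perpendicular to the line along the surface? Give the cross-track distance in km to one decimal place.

δ₁₃ = central angle CR5→LOC5 = 0.050719 rad  (haversine)
θ₁₃ = bearing CR5→LOC5 = 299.645°,  θ₁₂ = bearing CR5→SEC-44 = 286.356°
dₓₜ = R·arcsin(sin δ₁₃ · sin(θ₁₃ − θ₁₂)) = 6378·arcsin(0.05070·sin(13.289°)) = 74.327 km
|dₓₜ| = 74.327 km

74.3 km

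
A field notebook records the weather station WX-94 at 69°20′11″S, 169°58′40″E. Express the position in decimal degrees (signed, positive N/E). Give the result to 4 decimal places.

-69.3364°, +169.9778°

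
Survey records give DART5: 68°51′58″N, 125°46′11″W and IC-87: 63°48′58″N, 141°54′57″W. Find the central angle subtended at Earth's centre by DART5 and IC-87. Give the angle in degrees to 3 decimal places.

DART5: φ = +68.86611°, λ = -125.76972°
IC-87: φ = +63.81611°, λ = -141.91583°
Δφ = -5.0500°,  Δλ = -16.1461°
a = sin²(Δφ/2) + cos φ₁ cos φ₂ sin²(Δλ/2) = 0.005079
c = 2·arcsin(√a) = 0.142649 rad = 8.1732°

8.173°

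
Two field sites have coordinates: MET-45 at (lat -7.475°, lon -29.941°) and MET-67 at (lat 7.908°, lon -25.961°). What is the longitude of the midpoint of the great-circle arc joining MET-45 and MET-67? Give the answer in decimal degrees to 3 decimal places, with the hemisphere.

Bx = cos φ₂ cos Δλ = 0.988102,  By = cos φ₂ sin Δλ = 0.068748
φₘ = atan2(sin φ₁ + sin φ₂, √((cos φ₁ + Bx)² + By²)) = 0.21663°
λₘ = λ₁ + atan2(By, cos φ₁ + Bx) = -27.95202°

27.952°W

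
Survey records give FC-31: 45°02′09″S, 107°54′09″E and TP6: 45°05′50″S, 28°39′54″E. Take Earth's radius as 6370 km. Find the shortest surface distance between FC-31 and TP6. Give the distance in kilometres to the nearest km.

FC-31: φ = -45.03583°, λ = +107.90250°
TP6: φ = -45.09722°, λ = +28.66500°
Δφ = -0.0614°,  Δλ = -79.2375°
a = sin²(Δφ/2) + cos φ₁ cos φ₂ sin²(Δλ/2) = 0.202843
c = 2·arcsin(√a) = 0.934385 rad = 53.5363°
d = R·c = 6370 × 0.934385 = 5952.0 km

5952 km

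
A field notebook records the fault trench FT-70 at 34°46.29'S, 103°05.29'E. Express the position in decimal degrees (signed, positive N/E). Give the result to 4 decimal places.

-34.7715°, +103.0882°

lat: 34.7715° S → -34.7715°
lon: 103.0882° E → +103.0882°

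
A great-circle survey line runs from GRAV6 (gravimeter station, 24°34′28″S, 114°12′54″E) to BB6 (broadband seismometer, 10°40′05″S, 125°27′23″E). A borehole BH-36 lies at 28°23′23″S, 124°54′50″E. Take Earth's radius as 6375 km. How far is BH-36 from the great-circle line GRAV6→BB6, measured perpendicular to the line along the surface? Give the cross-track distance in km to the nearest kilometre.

1105 km

GRAV6: φ = -24.57444°, λ = +114.21500°
BB6: φ = -10.66806°, λ = +125.45639°
BH-36: φ = -28.38972°, λ = +124.91389°
δ₁₃ = central angle GRAV6→BH-36 = 0.179819 rad  (haversine)
θ₁₃ = bearing GRAV6→BH-36 = 114.054°,  θ₁₂ = bearing GRAV6→BB6 = 39.488°
dₓₜ = R·arcsin(sin δ₁₃ · sin(θ₁₃ − θ₁₂)) = 6375·arcsin(0.17885·sin(74.566°)) = 1104.581 km
|dₓₜ| = 1104.581 km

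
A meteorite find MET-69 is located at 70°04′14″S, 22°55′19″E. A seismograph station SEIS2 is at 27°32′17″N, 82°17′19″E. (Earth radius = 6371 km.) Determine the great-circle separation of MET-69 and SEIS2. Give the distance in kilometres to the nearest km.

11820 km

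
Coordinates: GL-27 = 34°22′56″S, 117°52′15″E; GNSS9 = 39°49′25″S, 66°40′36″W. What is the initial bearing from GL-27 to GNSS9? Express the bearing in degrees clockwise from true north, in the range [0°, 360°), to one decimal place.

GL-27: φ = -34.38222°, λ = +117.87083°
GNSS9: φ = -39.82361°, λ = -66.67667°
Δλ = 175.4525°
y = sin Δλ · cos φ₂ = 0.060893
x = cos φ₁ sin φ₂ − sin φ₁ cos φ₂ cos Δλ = -0.960880
θ = atan2(y, x) = 176.3739° → 176.3739° (mod 360°)

176.4°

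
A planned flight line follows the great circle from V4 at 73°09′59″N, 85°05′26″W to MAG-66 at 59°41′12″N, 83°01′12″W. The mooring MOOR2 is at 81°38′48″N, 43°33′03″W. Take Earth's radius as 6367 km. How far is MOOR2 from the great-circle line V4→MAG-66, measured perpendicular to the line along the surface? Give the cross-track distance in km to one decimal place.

V4: φ = +73.16639°, λ = -85.09056°
MAG-66: φ = +59.68667°, λ = -83.02000°
MOOR2: φ = +81.64667°, λ = -43.55083°
δ₁₃ = central angle V4→MOOR2 = 0.207808 rad  (haversine)
θ₁₃ = bearing V4→MOOR2 = 27.837°,  θ₁₂ = bearing V4→MAG-66 = 175.521°
dₓₜ = R·arcsin(sin δ₁₃ · sin(θ₁₃ − θ₁₂)) = 6367·arcsin(0.20632·sin(-147.684°)) = -703.668 km
|dₓₜ| = 703.668 km

703.7 km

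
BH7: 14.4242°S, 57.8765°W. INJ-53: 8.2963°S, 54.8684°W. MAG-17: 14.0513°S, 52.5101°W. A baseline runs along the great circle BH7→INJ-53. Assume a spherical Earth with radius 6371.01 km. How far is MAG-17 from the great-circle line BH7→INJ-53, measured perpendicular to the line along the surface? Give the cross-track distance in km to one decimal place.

504.8 km

δ₁₃ = central angle BH7→MAG-17 = 0.091015 rad  (haversine)
θ₁₃ = bearing BH7→MAG-17 = 86.563°,  θ₁₂ = bearing BH7→INJ-53 = 26.013°
dₓₜ = R·arcsin(sin δ₁₃ · sin(θ₁₃ − θ₁₂)) = 6371.01·arcsin(0.09089·sin(60.550°)) = 504.765 km
|dₓₜ| = 504.765 km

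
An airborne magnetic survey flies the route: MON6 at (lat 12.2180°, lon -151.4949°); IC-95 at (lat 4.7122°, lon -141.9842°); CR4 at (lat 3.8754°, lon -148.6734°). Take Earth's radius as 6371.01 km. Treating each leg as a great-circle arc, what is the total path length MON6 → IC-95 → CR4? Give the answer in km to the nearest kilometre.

MON6→IC-95: c = 0.209941 rad, d = 1337.54 km
IC-95→CR4: c = 0.117332 rad, d = 747.52 km
Total = 1337.54 + 747.52 = 2085.06 km

2085 km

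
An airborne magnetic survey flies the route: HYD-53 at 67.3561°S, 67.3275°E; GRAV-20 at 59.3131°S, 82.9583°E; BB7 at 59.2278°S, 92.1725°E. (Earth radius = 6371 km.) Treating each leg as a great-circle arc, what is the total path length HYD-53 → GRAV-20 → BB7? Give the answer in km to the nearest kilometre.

HYD-53→GRAV-20: c = 0.185214 rad, d = 1180.00 km
GRAV-20→BB7: c = 0.082124 rad, d = 523.21 km
Total = 1180.00 + 523.21 = 1703.21 km

1703 km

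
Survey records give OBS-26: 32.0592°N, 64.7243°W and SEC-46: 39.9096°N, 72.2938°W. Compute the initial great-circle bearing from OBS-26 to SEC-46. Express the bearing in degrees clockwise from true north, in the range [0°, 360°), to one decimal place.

324.2°

Δλ = -7.5695°
y = sin Δλ · cos φ₂ = -0.101044
x = cos φ₁ sin φ₂ − sin φ₁ cos φ₂ cos Δλ = 0.140135
θ = atan2(y, x) = -35.7933° → 324.2067° (mod 360°)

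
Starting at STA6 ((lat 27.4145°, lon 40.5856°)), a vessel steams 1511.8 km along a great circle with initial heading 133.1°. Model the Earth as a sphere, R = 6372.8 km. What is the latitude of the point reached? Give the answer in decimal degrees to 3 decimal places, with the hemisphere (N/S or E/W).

δ = d/R = 1511.8/6372.8 = 0.237227 rad
φ₂ = arcsin(sin φ₁ cos δ + cos φ₁ sin δ cos θ)
   = arcsin(0.46042·0.97199 + 0.88770·0.23501·-0.68327) = 17.75740°
λ₂ = λ₁ + atan2(sin θ sin δ cos φ₁, cos δ − sin φ₁ sin φ₂) = 50.96575°

17.757°N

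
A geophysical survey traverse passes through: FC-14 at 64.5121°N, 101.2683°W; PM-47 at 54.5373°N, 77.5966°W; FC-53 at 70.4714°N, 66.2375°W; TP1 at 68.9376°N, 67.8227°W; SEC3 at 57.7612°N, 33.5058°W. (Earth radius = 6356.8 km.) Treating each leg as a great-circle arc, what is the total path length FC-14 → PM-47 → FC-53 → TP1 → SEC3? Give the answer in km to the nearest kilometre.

5814 km

FC-14→PM-47: c = 0.269599 rad, d = 1713.78 km
PM-47→FC-53: c = 0.291621 rad, d = 1853.77 km
FC-53→TP1: c = 0.028436 rad, d = 180.76 km
TP1→SEC3: c = 0.324959 rad, d = 2065.70 km
Total = 1713.78 + 1853.77 + 180.76 + 2065.70 = 5814.02 km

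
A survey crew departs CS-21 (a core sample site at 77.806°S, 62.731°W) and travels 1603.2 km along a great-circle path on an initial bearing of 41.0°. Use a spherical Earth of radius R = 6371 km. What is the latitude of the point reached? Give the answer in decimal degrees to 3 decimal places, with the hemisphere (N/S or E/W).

65.089°S

δ = d/R = 1603.2/6371 = 0.251640 rad
φ₂ = arcsin(sin φ₁ cos δ + cos φ₁ sin δ cos θ)
   = arcsin(-0.97744·0.96851 + 0.21122·0.24899·0.75471) = -65.08878°
λ₂ = λ₁ + atan2(sin θ sin δ cos φ₁, cos δ − sin φ₁ sin φ₂) = -39.91222°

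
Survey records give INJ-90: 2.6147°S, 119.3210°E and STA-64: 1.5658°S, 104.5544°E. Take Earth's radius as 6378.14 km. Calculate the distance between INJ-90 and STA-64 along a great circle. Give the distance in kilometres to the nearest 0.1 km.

Δφ = 1.0489°,  Δλ = -14.7666°
a = sin²(Δφ/2) + cos φ₁ cos φ₂ sin²(Δλ/2) = 0.016574
c = 2·arcsin(√a) = 0.258200 rad = 14.7937°
d = R·c = 6378.14 × 0.258200 = 1646.8 km

1646.8 km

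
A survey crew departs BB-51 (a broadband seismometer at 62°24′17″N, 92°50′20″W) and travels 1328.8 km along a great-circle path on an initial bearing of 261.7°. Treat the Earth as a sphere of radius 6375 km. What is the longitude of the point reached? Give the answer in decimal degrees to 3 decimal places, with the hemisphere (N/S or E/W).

115.956°W

BB-51: φ = +62.40472°, λ = -92.83889°
δ = d/R = 1328.8/6375 = 0.208439 rad
φ₂ = arcsin(sin φ₁ cos δ + cos φ₁ sin δ cos θ)
   = arcsin(0.88624·0.97836 + 0.46322·0.20693·-0.14436) = 58.56383°
λ₂ = λ₁ + atan2(sin θ sin δ cos φ₁, cos δ − sin φ₁ sin φ₂) = -115.95596°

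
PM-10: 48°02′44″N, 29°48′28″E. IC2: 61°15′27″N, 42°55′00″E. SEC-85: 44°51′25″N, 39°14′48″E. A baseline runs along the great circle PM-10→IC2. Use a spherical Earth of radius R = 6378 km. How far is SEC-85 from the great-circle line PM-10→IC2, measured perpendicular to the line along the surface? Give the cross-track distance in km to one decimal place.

805.0 km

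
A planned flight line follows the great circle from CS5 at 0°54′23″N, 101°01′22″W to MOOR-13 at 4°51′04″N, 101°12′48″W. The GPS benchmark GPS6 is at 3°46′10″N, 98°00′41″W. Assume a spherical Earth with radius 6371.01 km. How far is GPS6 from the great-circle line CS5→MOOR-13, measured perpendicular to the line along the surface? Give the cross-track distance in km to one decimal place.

CS5: φ = +0.90639°, λ = -101.02278°
MOOR-13: φ = +4.85111°, λ = -101.21333°
GPS6: φ = +3.76944°, λ = -98.01139°
δ₁₃ = central angle CS5→GPS6 = 0.072486 rad  (haversine)
θ₁₃ = bearing CS5→GPS6 = 46.371°,  θ₁₂ = bearing CS5→MOOR-13 = 357.242°
dₓₜ = R·arcsin(sin δ₁₃ · sin(θ₁₃ − θ₁₂)) = 6371.01·arcsin(0.07242·sin(-310.871°)) = 349.080 km
|dₓₜ| = 349.080 km

349.1 km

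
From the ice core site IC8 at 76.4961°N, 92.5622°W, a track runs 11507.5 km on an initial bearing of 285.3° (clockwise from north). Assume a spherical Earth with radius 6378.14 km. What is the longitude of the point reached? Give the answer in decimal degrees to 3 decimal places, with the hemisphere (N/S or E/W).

159.508°E

δ = d/R = 11507.5/6378.14 = 1.804209 rad
φ₂ = arcsin(sin φ₁ cos δ + cos φ₁ sin δ cos θ)
   = arcsin(0.97235·-0.23130 + 0.23351·0.97288·0.26387) = -9.49482°
λ₂ = λ₁ + atan2(sin θ sin δ cos φ₁, cos δ − sin φ₁ sin φ₂) = 159.50817°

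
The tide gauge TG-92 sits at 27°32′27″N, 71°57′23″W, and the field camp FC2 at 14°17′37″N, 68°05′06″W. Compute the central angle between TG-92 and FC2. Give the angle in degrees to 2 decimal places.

TG-92: φ = +27.54083°, λ = -71.95639°
FC2: φ = +14.29361°, λ = -68.08500°
Δφ = -13.2472°,  Δλ = 3.8714°
a = sin²(Δφ/2) + cos φ₁ cos φ₂ sin²(Δλ/2) = 0.014285
c = 2·arcsin(√a) = 0.239614 rad = 13.7289°

13.73°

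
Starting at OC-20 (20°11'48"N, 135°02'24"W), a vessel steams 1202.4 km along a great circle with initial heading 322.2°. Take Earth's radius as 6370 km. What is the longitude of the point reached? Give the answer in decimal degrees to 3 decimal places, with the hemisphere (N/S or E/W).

OC-20: φ = +20.19667°, λ = -135.04000°
δ = d/R = 1202.4/6370 = 0.188760 rad
φ₂ = arcsin(sin φ₁ cos δ + cos φ₁ sin δ cos θ)
   = arcsin(0.34524·0.98224 + 0.93851·0.18764·0.79016) = 28.57184°
λ₂ = λ₁ + atan2(sin θ sin δ cos φ₁, cos δ − sin φ₁ sin φ₂) = -142.56474°

142.565°W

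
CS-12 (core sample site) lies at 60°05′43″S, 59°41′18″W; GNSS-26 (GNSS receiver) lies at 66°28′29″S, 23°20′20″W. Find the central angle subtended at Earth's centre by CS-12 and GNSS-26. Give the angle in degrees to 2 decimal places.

CS-12: φ = -60.09528°, λ = -59.68833°
GNSS-26: φ = -66.47472°, λ = -23.33889°
Δφ = -6.3794°,  Δλ = 36.3494°
a = sin²(Δφ/2) + cos φ₁ cos φ₂ sin²(Δλ/2) = 0.022457
c = 2·arcsin(√a) = 0.300848 rad = 17.2373°

17.24°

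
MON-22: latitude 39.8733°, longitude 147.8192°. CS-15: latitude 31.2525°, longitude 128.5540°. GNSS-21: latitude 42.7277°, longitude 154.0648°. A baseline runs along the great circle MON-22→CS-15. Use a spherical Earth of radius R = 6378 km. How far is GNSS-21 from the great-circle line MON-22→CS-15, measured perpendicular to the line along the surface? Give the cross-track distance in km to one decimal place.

δ₁₃ = central angle MON-22→GNSS-21 = 0.095816 rad  (haversine)
θ₁₃ = bearing MON-22→GNSS-21 = 56.651°,  θ₁₂ = bearing MON-22→CS-15 = 247.090°
dₓₜ = R·arcsin(sin δ₁₃ · sin(θ₁₃ − θ₁₂)) = 6378·arcsin(0.09567·sin(-190.440°)) = 110.569 km
|dₓₜ| = 110.569 km

110.6 km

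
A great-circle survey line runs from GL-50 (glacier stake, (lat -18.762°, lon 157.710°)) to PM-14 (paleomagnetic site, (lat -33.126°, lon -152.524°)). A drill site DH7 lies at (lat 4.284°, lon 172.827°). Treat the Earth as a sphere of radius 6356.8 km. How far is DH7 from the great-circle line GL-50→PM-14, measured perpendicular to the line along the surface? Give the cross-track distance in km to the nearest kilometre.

3025 km

δ₁₃ = central angle GL-50→DH7 = 0.478869 rad  (haversine)
θ₁₃ = bearing GL-50→DH7 = 34.361°,  θ₁₂ = bearing GL-50→PM-14 = 118.245°
dₓₜ = R·arcsin(sin δ₁₃ · sin(θ₁₃ − θ₁₂)) = 6356.8·arcsin(0.46078·sin(-83.885°)) = -3025.310 km
|dₓₜ| = 3025.310 km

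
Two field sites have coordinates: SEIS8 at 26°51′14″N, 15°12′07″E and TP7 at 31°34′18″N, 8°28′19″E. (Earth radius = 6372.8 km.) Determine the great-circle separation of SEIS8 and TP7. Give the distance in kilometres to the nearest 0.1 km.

837.6 km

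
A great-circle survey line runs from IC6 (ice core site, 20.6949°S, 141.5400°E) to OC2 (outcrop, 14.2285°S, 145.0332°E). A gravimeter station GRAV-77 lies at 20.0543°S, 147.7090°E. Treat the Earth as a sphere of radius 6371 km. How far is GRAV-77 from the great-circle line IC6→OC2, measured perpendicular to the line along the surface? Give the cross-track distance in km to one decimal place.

δ₁₃ = central angle IC6→GRAV-77 = 0.101544 rad  (haversine)
θ₁₃ = bearing IC6→GRAV-77 = 84.760°,  θ₁₂ = bearing IC6→OC2 = 27.807°
dₓₜ = R·arcsin(sin δ₁₃ · sin(θ₁₃ − θ₁₂)) = 6371·arcsin(0.10137·sin(56.953°)) = 541.996 km
|dₓₜ| = 541.996 km

542.0 km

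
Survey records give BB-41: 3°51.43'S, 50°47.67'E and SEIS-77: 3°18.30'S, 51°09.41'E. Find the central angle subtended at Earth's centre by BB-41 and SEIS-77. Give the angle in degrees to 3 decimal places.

BB-41: φ = -3.85717°, λ = +50.79450°
SEIS-77: φ = -3.30500°, λ = +51.15683°
Δφ = 0.5522°,  Δλ = 0.3623°
a = sin²(Δφ/2) + cos φ₁ cos φ₂ sin²(Δλ/2) = 0.000033
c = 2·arcsin(√a) = 0.011520 rad = 0.6600°

0.660°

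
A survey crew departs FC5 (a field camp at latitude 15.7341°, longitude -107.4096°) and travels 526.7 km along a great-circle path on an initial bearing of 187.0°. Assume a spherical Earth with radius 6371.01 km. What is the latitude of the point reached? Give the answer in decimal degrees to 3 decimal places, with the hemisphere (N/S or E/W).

11.032°N

δ = d/R = 526.7/6371.01 = 0.082671 rad
φ₂ = arcsin(sin φ₁ cos δ + cos φ₁ sin δ cos θ)
   = arcsin(0.27117·0.99658 + 0.96253·0.08258·-0.99255) = 11.03196°
λ₂ = λ₁ + atan2(sin θ sin δ cos φ₁, cos δ − sin φ₁ sin φ₂) = -107.99707°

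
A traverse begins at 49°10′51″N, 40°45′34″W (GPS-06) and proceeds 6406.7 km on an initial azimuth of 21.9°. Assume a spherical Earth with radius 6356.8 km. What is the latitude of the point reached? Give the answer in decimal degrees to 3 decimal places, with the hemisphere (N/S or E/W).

GPS-06: φ = +49.18083°, λ = -40.75944°
δ = d/R = 6406.7/6356.8 = 1.007850 rad
φ₂ = arcsin(sin φ₁ cos δ + cos φ₁ sin δ cos θ)
   = arcsin(0.75678·0.53368 + 0.65367·0.84569·0.92784) = 66.46084°
λ₂ = λ₁ + atan2(sin θ sin δ cos φ₁, cos δ − sin φ₁ sin φ₂) = 87.07287°

66.461°N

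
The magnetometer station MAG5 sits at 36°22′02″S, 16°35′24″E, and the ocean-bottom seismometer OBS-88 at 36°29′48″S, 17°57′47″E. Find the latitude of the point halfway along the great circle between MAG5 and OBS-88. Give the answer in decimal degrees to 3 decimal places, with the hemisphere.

36.434°S

MAG5: φ = -36.36722°, λ = +16.59000°
OBS-88: φ = -36.49667°, λ = +17.96306°
Bx = cos φ₂ cos Δλ = 0.803661,  By = cos φ₂ sin Δλ = 0.019263
φₘ = atan2(sin φ₁ + sin φ₂, √((cos φ₁ + Bx)² + By²)) = -36.43391°
λₘ = λ₁ + atan2(By, cos φ₁ + Bx) = 17.27596°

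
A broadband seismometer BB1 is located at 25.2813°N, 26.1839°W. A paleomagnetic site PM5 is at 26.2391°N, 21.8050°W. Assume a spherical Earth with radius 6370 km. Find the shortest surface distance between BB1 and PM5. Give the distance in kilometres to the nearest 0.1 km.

451.2 km

Δφ = 0.9578°,  Δλ = 4.3789°
a = sin²(Δφ/2) + cos φ₁ cos φ₂ sin²(Δλ/2) = 0.001254
c = 2·arcsin(√a) = 0.070828 rad = 4.0581°
d = R·c = 6370 × 0.070828 = 451.2 km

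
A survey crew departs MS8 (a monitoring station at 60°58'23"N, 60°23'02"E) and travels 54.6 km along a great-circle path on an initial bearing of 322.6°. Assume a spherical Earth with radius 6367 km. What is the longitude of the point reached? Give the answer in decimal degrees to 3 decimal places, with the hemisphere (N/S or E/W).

MS8: φ = +60.97306°, λ = +60.38389°
δ = d/R = 54.6/6367 = 0.008575 rad
φ₂ = arcsin(sin φ₁ cos δ + cos φ₁ sin δ cos θ)
   = arcsin(0.87439·0.99996 + 0.48522·0.00858·0.79441) = 61.36196°
λ₂ = λ₁ + atan2(sin θ sin δ cos φ₁, cos δ − sin φ₁ sin φ₂) = 59.76122°

59.761°E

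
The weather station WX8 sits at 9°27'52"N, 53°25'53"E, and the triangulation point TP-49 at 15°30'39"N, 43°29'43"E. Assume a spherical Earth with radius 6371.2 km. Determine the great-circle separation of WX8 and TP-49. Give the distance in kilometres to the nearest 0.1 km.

WX8: φ = +9.46444°, λ = +53.43139°
TP-49: φ = +15.51083°, λ = +43.49528°
Δφ = 6.0464°,  Δλ = -9.9361°
a = sin²(Δφ/2) + cos φ₁ cos φ₂ sin²(Δλ/2) = 0.009910
c = 2·arcsin(√a) = 0.199425 rad = 11.4262°
d = R·c = 6371.2 × 0.199425 = 1270.6 km

1270.6 km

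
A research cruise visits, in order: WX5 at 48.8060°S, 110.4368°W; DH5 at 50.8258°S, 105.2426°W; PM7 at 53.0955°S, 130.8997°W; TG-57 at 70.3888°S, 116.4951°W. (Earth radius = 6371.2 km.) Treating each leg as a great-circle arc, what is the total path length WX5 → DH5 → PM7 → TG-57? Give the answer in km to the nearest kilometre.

WX5→DH5: c = 0.068273 rad, d = 434.98 km
DH5→PM7: c = 0.277236 rad, d = 1766.32 km
PM7→TG-57: c = 0.322457 rad, d = 2054.44 km
Total = 434.98 + 1766.32 + 2054.44 = 4255.74 km

4256 km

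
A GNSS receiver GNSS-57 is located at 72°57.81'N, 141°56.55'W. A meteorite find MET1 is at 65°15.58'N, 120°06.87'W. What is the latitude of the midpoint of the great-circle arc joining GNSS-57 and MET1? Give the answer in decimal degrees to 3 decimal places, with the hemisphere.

GNSS-57: φ = +72.96350°, λ = -141.94250°
MET1: φ = +65.25967°, λ = -120.11450°
Bx = cos φ₂ cos Δλ = 0.388501,  By = cos φ₂ sin Δλ = 0.155610
φₘ = atan2(sin φ₁ + sin φ₂, √((cos φ₁ + Bx)² + By²)) = 69.44671°
λₘ = λ₁ + atan2(By, cos φ₁ + Bx) = -129.08009°

69.447°N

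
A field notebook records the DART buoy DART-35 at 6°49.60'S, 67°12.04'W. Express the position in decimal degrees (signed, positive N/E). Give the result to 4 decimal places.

lat: 6.8267° S → -6.8267°
lon: 67.2007° W → -67.2007°

-6.8267°, -67.2007°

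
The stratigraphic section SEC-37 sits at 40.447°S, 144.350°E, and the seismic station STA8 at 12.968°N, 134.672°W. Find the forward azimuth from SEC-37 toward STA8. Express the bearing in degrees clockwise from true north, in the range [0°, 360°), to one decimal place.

Δλ = 80.9780°
y = sin Δλ · cos φ₂ = 0.962439
x = cos φ₁ sin φ₂ − sin φ₁ cos φ₂ cos Δλ = 0.269912
θ = atan2(y, x) = 74.3341° → 74.3341° (mod 360°)

74.3°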